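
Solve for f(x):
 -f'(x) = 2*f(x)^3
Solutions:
 f(x) = -sqrt(2)*sqrt(-1/(C1 - 2*x))/2
 f(x) = sqrt(2)*sqrt(-1/(C1 - 2*x))/2


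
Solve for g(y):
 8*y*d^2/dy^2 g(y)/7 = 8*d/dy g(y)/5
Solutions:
 g(y) = C1 + C2*y^(12/5)


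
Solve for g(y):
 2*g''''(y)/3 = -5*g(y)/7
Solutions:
 g(y) = (C1*sin(30^(1/4)*7^(3/4)*y/14) + C2*cos(30^(1/4)*7^(3/4)*y/14))*exp(-30^(1/4)*7^(3/4)*y/14) + (C3*sin(30^(1/4)*7^(3/4)*y/14) + C4*cos(30^(1/4)*7^(3/4)*y/14))*exp(30^(1/4)*7^(3/4)*y/14)


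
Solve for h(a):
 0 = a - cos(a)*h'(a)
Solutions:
 h(a) = C1 + Integral(a/cos(a), a)


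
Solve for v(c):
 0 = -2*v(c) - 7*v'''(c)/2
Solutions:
 v(c) = C3*exp(-14^(2/3)*c/7) + (C1*sin(14^(2/3)*sqrt(3)*c/14) + C2*cos(14^(2/3)*sqrt(3)*c/14))*exp(14^(2/3)*c/14)


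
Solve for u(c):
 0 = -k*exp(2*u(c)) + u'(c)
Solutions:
 u(c) = log(-sqrt(-1/(C1 + c*k))) - log(2)/2
 u(c) = log(-1/(C1 + c*k))/2 - log(2)/2


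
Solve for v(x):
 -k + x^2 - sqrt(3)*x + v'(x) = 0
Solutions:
 v(x) = C1 + k*x - x^3/3 + sqrt(3)*x^2/2


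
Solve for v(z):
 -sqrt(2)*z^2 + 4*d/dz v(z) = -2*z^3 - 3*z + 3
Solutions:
 v(z) = C1 - z^4/8 + sqrt(2)*z^3/12 - 3*z^2/8 + 3*z/4


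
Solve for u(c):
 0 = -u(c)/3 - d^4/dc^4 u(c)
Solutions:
 u(c) = (C1*sin(sqrt(2)*3^(3/4)*c/6) + C2*cos(sqrt(2)*3^(3/4)*c/6))*exp(-sqrt(2)*3^(3/4)*c/6) + (C3*sin(sqrt(2)*3^(3/4)*c/6) + C4*cos(sqrt(2)*3^(3/4)*c/6))*exp(sqrt(2)*3^(3/4)*c/6)


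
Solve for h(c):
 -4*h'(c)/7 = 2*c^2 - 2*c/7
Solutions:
 h(c) = C1 - 7*c^3/6 + c^2/4


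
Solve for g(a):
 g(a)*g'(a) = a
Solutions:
 g(a) = -sqrt(C1 + a^2)
 g(a) = sqrt(C1 + a^2)


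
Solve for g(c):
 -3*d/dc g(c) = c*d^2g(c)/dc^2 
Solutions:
 g(c) = C1 + C2/c^2


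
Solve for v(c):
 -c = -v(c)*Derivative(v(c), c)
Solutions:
 v(c) = -sqrt(C1 + c^2)
 v(c) = sqrt(C1 + c^2)


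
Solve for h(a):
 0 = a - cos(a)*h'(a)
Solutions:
 h(a) = C1 + Integral(a/cos(a), a)


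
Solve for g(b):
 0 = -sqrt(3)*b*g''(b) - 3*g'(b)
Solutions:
 g(b) = C1 + C2*b^(1 - sqrt(3))


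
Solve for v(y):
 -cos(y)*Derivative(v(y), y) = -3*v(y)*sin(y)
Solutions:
 v(y) = C1/cos(y)^3


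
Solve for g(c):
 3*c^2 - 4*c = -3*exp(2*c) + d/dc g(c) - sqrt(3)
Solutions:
 g(c) = C1 + c^3 - 2*c^2 + sqrt(3)*c + 3*exp(2*c)/2


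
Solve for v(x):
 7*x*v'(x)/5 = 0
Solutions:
 v(x) = C1


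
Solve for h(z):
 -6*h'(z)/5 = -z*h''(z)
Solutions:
 h(z) = C1 + C2*z^(11/5)


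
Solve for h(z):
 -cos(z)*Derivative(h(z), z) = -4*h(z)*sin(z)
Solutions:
 h(z) = C1/cos(z)^4


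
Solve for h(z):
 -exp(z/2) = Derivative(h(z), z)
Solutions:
 h(z) = C1 - 2*exp(z/2)


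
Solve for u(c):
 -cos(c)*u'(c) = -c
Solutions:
 u(c) = C1 + Integral(c/cos(c), c)


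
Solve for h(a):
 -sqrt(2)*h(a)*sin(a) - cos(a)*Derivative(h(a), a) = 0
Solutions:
 h(a) = C1*cos(a)^(sqrt(2))


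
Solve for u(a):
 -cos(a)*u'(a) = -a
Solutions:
 u(a) = C1 + Integral(a/cos(a), a)


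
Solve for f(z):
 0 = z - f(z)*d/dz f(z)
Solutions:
 f(z) = -sqrt(C1 + z^2)
 f(z) = sqrt(C1 + z^2)


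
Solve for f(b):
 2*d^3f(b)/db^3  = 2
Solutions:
 f(b) = C1 + C2*b + C3*b^2 + b^3/6


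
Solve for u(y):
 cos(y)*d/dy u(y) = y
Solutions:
 u(y) = C1 + Integral(y/cos(y), y)


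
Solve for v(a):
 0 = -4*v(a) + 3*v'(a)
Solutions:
 v(a) = C1*exp(4*a/3)


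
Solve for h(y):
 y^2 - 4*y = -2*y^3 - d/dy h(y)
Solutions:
 h(y) = C1 - y^4/2 - y^3/3 + 2*y^2


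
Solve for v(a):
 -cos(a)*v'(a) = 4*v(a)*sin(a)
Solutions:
 v(a) = C1*cos(a)^4


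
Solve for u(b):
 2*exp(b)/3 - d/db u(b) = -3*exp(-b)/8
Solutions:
 u(b) = C1 + 2*exp(b)/3 - 3*exp(-b)/8


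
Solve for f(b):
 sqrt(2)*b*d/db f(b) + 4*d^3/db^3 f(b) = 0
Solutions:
 f(b) = C1 + Integral(C2*airyai(-sqrt(2)*b/2) + C3*airybi(-sqrt(2)*b/2), b)


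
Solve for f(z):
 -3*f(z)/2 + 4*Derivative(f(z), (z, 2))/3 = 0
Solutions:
 f(z) = C1*exp(-3*sqrt(2)*z/4) + C2*exp(3*sqrt(2)*z/4)


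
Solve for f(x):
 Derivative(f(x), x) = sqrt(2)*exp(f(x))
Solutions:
 f(x) = log(-1/(C1 + sqrt(2)*x))


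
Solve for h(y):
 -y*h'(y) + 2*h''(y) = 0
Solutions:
 h(y) = C1 + C2*erfi(y/2)


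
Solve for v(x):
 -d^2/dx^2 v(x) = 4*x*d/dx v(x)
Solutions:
 v(x) = C1 + C2*erf(sqrt(2)*x)


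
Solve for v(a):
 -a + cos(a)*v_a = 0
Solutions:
 v(a) = C1 + Integral(a/cos(a), a)


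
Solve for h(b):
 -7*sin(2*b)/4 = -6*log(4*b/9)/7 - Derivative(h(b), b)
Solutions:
 h(b) = C1 - 6*b*log(b)/7 - 12*b*log(2)/7 + 6*b/7 + 12*b*log(3)/7 - 7*cos(2*b)/8


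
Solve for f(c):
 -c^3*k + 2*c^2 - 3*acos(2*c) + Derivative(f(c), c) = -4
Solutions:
 f(c) = C1 + c^4*k/4 - 2*c^3/3 + 3*c*acos(2*c) - 4*c - 3*sqrt(1 - 4*c^2)/2


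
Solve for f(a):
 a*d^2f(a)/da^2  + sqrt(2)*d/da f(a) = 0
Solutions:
 f(a) = C1 + C2*a^(1 - sqrt(2))


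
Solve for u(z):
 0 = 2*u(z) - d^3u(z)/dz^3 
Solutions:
 u(z) = C3*exp(2^(1/3)*z) + (C1*sin(2^(1/3)*sqrt(3)*z/2) + C2*cos(2^(1/3)*sqrt(3)*z/2))*exp(-2^(1/3)*z/2)


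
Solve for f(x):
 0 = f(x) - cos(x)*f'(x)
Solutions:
 f(x) = C1*sqrt(sin(x) + 1)/sqrt(sin(x) - 1)


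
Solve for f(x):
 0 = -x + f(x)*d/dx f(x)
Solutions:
 f(x) = -sqrt(C1 + x^2)
 f(x) = sqrt(C1 + x^2)


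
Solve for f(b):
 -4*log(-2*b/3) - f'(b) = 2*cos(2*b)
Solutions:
 f(b) = C1 - 4*b*log(-b) - 4*b*log(2) + 4*b + 4*b*log(3) - sin(2*b)


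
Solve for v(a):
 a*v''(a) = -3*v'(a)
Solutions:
 v(a) = C1 + C2/a^2


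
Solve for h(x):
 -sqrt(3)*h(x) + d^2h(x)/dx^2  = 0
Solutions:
 h(x) = C1*exp(-3^(1/4)*x) + C2*exp(3^(1/4)*x)


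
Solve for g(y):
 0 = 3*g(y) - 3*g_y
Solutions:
 g(y) = C1*exp(y)


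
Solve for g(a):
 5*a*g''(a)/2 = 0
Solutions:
 g(a) = C1 + C2*a


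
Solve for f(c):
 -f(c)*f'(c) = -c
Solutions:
 f(c) = -sqrt(C1 + c^2)
 f(c) = sqrt(C1 + c^2)


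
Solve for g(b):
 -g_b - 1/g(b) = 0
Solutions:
 g(b) = -sqrt(C1 - 2*b)
 g(b) = sqrt(C1 - 2*b)


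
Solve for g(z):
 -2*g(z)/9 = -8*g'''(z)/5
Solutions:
 g(z) = C3*exp(30^(1/3)*z/6) + (C1*sin(10^(1/3)*3^(5/6)*z/12) + C2*cos(10^(1/3)*3^(5/6)*z/12))*exp(-30^(1/3)*z/12)


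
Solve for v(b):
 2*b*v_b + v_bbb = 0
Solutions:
 v(b) = C1 + Integral(C2*airyai(-2^(1/3)*b) + C3*airybi(-2^(1/3)*b), b)


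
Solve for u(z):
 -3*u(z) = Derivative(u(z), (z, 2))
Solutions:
 u(z) = C1*sin(sqrt(3)*z) + C2*cos(sqrt(3)*z)


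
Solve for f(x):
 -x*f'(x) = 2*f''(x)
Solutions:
 f(x) = C1 + C2*erf(x/2)


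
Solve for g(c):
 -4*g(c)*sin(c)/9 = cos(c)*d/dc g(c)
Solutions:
 g(c) = C1*cos(c)^(4/9)


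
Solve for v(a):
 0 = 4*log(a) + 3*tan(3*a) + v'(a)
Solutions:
 v(a) = C1 - 4*a*log(a) + 4*a + log(cos(3*a))


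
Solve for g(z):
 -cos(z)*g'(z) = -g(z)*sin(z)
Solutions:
 g(z) = C1/cos(z)


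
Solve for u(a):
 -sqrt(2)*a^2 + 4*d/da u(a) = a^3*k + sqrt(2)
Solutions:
 u(a) = C1 + a^4*k/16 + sqrt(2)*a^3/12 + sqrt(2)*a/4


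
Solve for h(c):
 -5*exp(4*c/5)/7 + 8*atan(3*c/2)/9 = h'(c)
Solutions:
 h(c) = C1 + 8*c*atan(3*c/2)/9 - 25*exp(4*c/5)/28 - 8*log(9*c^2 + 4)/27


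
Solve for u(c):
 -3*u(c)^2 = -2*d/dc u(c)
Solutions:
 u(c) = -2/(C1 + 3*c)


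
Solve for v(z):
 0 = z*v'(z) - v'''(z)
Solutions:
 v(z) = C1 + Integral(C2*airyai(z) + C3*airybi(z), z)


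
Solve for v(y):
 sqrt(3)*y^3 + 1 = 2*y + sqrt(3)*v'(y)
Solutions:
 v(y) = C1 + y^4/4 - sqrt(3)*y^2/3 + sqrt(3)*y/3


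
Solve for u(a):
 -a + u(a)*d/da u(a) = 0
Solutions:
 u(a) = -sqrt(C1 + a^2)
 u(a) = sqrt(C1 + a^2)


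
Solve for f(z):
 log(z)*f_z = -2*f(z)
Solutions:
 f(z) = C1*exp(-2*li(z))


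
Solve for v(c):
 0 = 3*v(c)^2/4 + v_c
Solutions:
 v(c) = 4/(C1 + 3*c)


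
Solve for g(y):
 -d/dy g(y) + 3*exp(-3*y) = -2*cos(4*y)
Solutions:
 g(y) = C1 + sin(4*y)/2 - exp(-3*y)


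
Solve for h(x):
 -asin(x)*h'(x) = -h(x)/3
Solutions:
 h(x) = C1*exp(Integral(1/asin(x), x)/3)


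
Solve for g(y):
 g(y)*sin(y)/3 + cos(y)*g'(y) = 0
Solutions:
 g(y) = C1*cos(y)^(1/3)


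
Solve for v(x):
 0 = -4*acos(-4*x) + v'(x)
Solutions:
 v(x) = C1 + 4*x*acos(-4*x) + sqrt(1 - 16*x^2)


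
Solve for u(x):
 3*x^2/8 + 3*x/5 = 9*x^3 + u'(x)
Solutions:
 u(x) = C1 - 9*x^4/4 + x^3/8 + 3*x^2/10


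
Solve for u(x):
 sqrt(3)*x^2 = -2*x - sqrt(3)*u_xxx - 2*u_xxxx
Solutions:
 u(x) = C1 + C2*x + C3*x^2 + C4*exp(-sqrt(3)*x/2) - x^5/60 + sqrt(3)*x^4/36 - 2*x^3/9


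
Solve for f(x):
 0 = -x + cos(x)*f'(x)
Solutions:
 f(x) = C1 + Integral(x/cos(x), x)


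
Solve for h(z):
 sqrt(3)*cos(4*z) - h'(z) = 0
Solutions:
 h(z) = C1 + sqrt(3)*sin(4*z)/4


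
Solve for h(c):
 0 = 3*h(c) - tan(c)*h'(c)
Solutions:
 h(c) = C1*sin(c)^3


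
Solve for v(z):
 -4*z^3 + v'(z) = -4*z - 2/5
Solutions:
 v(z) = C1 + z^4 - 2*z^2 - 2*z/5


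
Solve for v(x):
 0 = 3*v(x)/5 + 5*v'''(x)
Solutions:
 v(x) = C3*exp(-15^(1/3)*x/5) + (C1*sin(3^(5/6)*5^(1/3)*x/10) + C2*cos(3^(5/6)*5^(1/3)*x/10))*exp(15^(1/3)*x/10)


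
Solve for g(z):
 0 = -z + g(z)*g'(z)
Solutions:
 g(z) = -sqrt(C1 + z^2)
 g(z) = sqrt(C1 + z^2)


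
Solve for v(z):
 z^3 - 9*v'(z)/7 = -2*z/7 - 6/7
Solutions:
 v(z) = C1 + 7*z^4/36 + z^2/9 + 2*z/3


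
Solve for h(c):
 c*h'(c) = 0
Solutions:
 h(c) = C1


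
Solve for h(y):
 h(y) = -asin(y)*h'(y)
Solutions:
 h(y) = C1*exp(-Integral(1/asin(y), y))


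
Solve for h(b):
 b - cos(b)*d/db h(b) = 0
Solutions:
 h(b) = C1 + Integral(b/cos(b), b)


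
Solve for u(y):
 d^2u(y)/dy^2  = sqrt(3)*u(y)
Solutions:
 u(y) = C1*exp(-3^(1/4)*y) + C2*exp(3^(1/4)*y)


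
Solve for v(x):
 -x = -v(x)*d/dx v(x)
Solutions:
 v(x) = -sqrt(C1 + x^2)
 v(x) = sqrt(C1 + x^2)


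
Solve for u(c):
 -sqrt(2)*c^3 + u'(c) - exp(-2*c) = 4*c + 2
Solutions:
 u(c) = C1 + sqrt(2)*c^4/4 + 2*c^2 + 2*c - exp(-2*c)/2


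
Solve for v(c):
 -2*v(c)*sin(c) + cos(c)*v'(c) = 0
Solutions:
 v(c) = C1/cos(c)^2


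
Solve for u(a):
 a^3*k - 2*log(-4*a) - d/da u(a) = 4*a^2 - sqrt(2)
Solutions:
 u(a) = C1 + a^4*k/4 - 4*a^3/3 - 2*a*log(-a) + a*(-4*log(2) + sqrt(2) + 2)


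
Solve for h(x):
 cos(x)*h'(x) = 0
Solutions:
 h(x) = C1


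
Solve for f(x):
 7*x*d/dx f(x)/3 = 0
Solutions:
 f(x) = C1


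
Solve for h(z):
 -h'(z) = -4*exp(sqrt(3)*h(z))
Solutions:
 h(z) = sqrt(3)*(2*log(-1/(C1 + 4*z)) - log(3))/6


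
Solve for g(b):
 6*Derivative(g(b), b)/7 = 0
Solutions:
 g(b) = C1


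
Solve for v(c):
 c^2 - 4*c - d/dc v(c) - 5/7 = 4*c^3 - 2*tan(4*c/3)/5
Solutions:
 v(c) = C1 - c^4 + c^3/3 - 2*c^2 - 5*c/7 - 3*log(cos(4*c/3))/10


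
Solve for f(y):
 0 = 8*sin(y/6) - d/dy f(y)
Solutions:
 f(y) = C1 - 48*cos(y/6)


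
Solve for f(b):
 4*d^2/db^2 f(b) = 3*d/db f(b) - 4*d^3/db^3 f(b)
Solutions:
 f(b) = C1 + C2*exp(-3*b/2) + C3*exp(b/2)


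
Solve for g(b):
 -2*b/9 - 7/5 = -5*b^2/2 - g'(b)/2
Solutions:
 g(b) = C1 - 5*b^3/3 + 2*b^2/9 + 14*b/5


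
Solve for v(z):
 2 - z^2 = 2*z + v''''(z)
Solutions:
 v(z) = C1 + C2*z + C3*z^2 + C4*z^3 - z^6/360 - z^5/60 + z^4/12


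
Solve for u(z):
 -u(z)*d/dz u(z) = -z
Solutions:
 u(z) = -sqrt(C1 + z^2)
 u(z) = sqrt(C1 + z^2)


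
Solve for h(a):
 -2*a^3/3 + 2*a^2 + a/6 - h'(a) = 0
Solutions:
 h(a) = C1 - a^4/6 + 2*a^3/3 + a^2/12


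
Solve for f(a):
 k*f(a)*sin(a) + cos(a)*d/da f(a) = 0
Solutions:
 f(a) = C1*exp(k*log(cos(a)))


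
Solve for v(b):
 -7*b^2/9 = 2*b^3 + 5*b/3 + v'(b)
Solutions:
 v(b) = C1 - b^4/2 - 7*b^3/27 - 5*b^2/6


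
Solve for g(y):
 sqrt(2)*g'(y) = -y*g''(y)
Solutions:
 g(y) = C1 + C2*y^(1 - sqrt(2))


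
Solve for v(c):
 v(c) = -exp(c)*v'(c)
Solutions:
 v(c) = C1*exp(exp(-c))


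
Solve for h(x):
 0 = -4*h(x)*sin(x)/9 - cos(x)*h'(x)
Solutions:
 h(x) = C1*cos(x)^(4/9)


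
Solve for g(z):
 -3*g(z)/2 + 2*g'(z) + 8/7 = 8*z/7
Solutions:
 g(z) = C1*exp(3*z/4) - 16*z/21 - 16/63


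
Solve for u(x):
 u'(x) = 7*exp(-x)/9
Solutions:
 u(x) = C1 - 7*exp(-x)/9


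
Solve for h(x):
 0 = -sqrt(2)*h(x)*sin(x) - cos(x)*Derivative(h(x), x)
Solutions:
 h(x) = C1*cos(x)^(sqrt(2))


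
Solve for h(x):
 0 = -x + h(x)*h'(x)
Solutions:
 h(x) = -sqrt(C1 + x^2)
 h(x) = sqrt(C1 + x^2)


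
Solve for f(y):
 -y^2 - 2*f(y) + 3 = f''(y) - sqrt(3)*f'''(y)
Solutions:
 f(y) = C1*exp(y*(-3^(1/3)*(9*sqrt(249) + 82*sqrt(3))^(1/3) - 3^(2/3)/(9*sqrt(249) + 82*sqrt(3))^(1/3) + 2*sqrt(3))/18)*sin(3^(1/6)*y*(-3^(2/3)*(9*sqrt(249) + 82*sqrt(3))^(1/3) + 3/(9*sqrt(249) + 82*sqrt(3))^(1/3))/18) + C2*exp(y*(-3^(1/3)*(9*sqrt(249) + 82*sqrt(3))^(1/3) - 3^(2/3)/(9*sqrt(249) + 82*sqrt(3))^(1/3) + 2*sqrt(3))/18)*cos(3^(1/6)*y*(-3^(2/3)*(9*sqrt(249) + 82*sqrt(3))^(1/3) + 3/(9*sqrt(249) + 82*sqrt(3))^(1/3))/18) + C3*exp(y*(3^(2/3)/(9*sqrt(249) + 82*sqrt(3))^(1/3) + sqrt(3) + 3^(1/3)*(9*sqrt(249) + 82*sqrt(3))^(1/3))/9) - y^2/2 + 2


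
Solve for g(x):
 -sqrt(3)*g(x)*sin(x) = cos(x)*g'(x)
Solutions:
 g(x) = C1*cos(x)^(sqrt(3))


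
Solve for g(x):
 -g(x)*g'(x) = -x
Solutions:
 g(x) = -sqrt(C1 + x^2)
 g(x) = sqrt(C1 + x^2)


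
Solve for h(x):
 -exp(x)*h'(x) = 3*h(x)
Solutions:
 h(x) = C1*exp(3*exp(-x))


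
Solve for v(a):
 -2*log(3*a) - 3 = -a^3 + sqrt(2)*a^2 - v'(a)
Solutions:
 v(a) = C1 - a^4/4 + sqrt(2)*a^3/3 + 2*a*log(a) + a + a*log(9)


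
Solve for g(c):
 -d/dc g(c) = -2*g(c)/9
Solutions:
 g(c) = C1*exp(2*c/9)


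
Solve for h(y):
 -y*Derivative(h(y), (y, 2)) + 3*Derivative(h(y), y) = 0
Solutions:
 h(y) = C1 + C2*y^4


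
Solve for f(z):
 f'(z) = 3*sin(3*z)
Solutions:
 f(z) = C1 - cos(3*z)


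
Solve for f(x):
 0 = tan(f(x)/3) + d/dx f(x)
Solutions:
 f(x) = -3*asin(C1*exp(-x/3)) + 3*pi
 f(x) = 3*asin(C1*exp(-x/3))


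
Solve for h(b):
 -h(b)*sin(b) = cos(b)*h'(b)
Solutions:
 h(b) = C1*cos(b)


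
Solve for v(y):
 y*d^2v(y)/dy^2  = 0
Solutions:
 v(y) = C1 + C2*y


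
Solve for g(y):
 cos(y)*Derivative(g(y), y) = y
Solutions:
 g(y) = C1 + Integral(y/cos(y), y)


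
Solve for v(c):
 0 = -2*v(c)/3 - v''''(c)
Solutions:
 v(c) = (C1*sin(6^(3/4)*c/6) + C2*cos(6^(3/4)*c/6))*exp(-6^(3/4)*c/6) + (C3*sin(6^(3/4)*c/6) + C4*cos(6^(3/4)*c/6))*exp(6^(3/4)*c/6)


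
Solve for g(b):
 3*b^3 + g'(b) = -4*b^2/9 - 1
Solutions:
 g(b) = C1 - 3*b^4/4 - 4*b^3/27 - b


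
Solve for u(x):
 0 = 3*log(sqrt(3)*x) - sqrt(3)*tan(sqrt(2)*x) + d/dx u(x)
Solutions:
 u(x) = C1 - 3*x*log(x) - 3*x*log(3)/2 + 3*x - sqrt(6)*log(cos(sqrt(2)*x))/2


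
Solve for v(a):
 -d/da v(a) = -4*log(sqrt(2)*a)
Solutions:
 v(a) = C1 + 4*a*log(a) - 4*a + a*log(4)


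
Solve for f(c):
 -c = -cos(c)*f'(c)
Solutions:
 f(c) = C1 + Integral(c/cos(c), c)


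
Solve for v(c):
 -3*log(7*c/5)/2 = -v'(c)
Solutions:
 v(c) = C1 + 3*c*log(c)/2 - 3*c*log(5)/2 - 3*c/2 + 3*c*log(7)/2


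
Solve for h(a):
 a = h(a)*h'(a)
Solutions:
 h(a) = -sqrt(C1 + a^2)
 h(a) = sqrt(C1 + a^2)


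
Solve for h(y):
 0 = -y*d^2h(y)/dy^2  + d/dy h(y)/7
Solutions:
 h(y) = C1 + C2*y^(8/7)


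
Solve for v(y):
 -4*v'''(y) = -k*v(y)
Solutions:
 v(y) = C1*exp(2^(1/3)*k^(1/3)*y/2) + C2*exp(2^(1/3)*k^(1/3)*y*(-1 + sqrt(3)*I)/4) + C3*exp(-2^(1/3)*k^(1/3)*y*(1 + sqrt(3)*I)/4)


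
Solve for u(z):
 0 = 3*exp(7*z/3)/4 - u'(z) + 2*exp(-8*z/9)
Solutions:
 u(z) = C1 + 9*exp(7*z/3)/28 - 9*exp(-8*z/9)/4


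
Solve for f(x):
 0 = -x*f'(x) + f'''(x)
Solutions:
 f(x) = C1 + Integral(C2*airyai(x) + C3*airybi(x), x)


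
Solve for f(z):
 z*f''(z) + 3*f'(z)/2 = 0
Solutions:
 f(z) = C1 + C2/sqrt(z)


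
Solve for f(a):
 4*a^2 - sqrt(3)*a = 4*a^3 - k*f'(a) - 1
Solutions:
 f(a) = C1 + a^4/k - 4*a^3/(3*k) + sqrt(3)*a^2/(2*k) - a/k


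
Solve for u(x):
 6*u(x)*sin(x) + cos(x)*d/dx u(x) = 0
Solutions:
 u(x) = C1*cos(x)^6


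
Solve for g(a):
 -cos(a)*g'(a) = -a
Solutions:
 g(a) = C1 + Integral(a/cos(a), a)


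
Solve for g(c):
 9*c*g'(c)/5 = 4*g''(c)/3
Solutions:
 g(c) = C1 + C2*erfi(3*sqrt(30)*c/20)


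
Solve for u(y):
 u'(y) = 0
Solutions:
 u(y) = C1


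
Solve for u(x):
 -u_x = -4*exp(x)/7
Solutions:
 u(x) = C1 + 4*exp(x)/7


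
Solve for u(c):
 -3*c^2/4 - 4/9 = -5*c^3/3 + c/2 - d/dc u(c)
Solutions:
 u(c) = C1 - 5*c^4/12 + c^3/4 + c^2/4 + 4*c/9


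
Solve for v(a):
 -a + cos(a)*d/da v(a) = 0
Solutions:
 v(a) = C1 + Integral(a/cos(a), a)


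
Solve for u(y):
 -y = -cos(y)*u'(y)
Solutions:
 u(y) = C1 + Integral(y/cos(y), y)


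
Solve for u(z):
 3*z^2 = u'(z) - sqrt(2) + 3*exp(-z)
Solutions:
 u(z) = C1 + z^3 + sqrt(2)*z + 3*exp(-z)


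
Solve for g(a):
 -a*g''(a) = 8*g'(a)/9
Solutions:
 g(a) = C1 + C2*a^(1/9)


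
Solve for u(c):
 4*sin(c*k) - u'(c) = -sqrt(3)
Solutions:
 u(c) = C1 + sqrt(3)*c - 4*cos(c*k)/k


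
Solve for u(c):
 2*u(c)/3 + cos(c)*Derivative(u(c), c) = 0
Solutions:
 u(c) = C1*(sin(c) - 1)^(1/3)/(sin(c) + 1)^(1/3)


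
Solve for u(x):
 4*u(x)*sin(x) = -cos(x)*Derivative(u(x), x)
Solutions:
 u(x) = C1*cos(x)^4


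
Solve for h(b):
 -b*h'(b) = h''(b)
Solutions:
 h(b) = C1 + C2*erf(sqrt(2)*b/2)


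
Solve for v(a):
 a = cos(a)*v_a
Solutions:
 v(a) = C1 + Integral(a/cos(a), a)


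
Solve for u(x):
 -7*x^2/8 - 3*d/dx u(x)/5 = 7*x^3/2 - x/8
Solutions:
 u(x) = C1 - 35*x^4/24 - 35*x^3/72 + 5*x^2/48


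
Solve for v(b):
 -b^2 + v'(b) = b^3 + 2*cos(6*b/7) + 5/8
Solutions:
 v(b) = C1 + b^4/4 + b^3/3 + 5*b/8 + 7*sin(6*b/7)/3


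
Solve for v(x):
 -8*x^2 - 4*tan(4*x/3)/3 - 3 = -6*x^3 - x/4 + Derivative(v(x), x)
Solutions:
 v(x) = C1 + 3*x^4/2 - 8*x^3/3 + x^2/8 - 3*x + log(cos(4*x/3))


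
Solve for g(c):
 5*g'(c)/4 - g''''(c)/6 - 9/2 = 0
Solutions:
 g(c) = C1 + C4*exp(15^(1/3)*2^(2/3)*c/2) + 18*c/5 + (C2*sin(2^(2/3)*3^(5/6)*5^(1/3)*c/4) + C3*cos(2^(2/3)*3^(5/6)*5^(1/3)*c/4))*exp(-15^(1/3)*2^(2/3)*c/4)


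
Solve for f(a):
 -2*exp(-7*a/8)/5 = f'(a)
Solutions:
 f(a) = C1 + 16*exp(-7*a/8)/35


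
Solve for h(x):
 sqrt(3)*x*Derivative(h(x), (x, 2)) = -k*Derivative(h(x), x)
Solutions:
 h(x) = C1 + x^(-sqrt(3)*re(k)/3 + 1)*(C2*sin(sqrt(3)*log(x)*Abs(im(k))/3) + C3*cos(sqrt(3)*log(x)*im(k)/3))


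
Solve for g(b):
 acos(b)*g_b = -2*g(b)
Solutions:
 g(b) = C1*exp(-2*Integral(1/acos(b), b))


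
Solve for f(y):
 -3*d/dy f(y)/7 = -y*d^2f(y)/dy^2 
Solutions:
 f(y) = C1 + C2*y^(10/7)


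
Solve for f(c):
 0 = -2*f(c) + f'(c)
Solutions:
 f(c) = C1*exp(2*c)


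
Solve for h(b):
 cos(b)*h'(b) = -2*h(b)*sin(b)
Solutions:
 h(b) = C1*cos(b)^2


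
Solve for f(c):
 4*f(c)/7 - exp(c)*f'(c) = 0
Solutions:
 f(c) = C1*exp(-4*exp(-c)/7)


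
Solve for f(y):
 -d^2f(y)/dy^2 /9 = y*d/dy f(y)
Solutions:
 f(y) = C1 + C2*erf(3*sqrt(2)*y/2)


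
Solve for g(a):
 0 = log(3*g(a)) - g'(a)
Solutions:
 -Integral(1/(log(_y) + log(3)), (_y, g(a))) = C1 - a


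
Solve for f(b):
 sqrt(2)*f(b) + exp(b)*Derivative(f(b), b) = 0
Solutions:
 f(b) = C1*exp(sqrt(2)*exp(-b))


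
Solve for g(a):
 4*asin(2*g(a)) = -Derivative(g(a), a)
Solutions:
 Integral(1/asin(2*_y), (_y, g(a))) = C1 - 4*a


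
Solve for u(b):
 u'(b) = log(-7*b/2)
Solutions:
 u(b) = C1 + b*log(-b) + b*(-1 - log(2) + log(7))


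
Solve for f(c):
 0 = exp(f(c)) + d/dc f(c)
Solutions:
 f(c) = log(1/(C1 + c))


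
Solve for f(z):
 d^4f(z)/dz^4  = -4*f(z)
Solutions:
 f(z) = (C1*sin(z) + C2*cos(z))*exp(-z) + (C3*sin(z) + C4*cos(z))*exp(z)


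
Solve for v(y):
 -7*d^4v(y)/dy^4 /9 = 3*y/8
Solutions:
 v(y) = C1 + C2*y + C3*y^2 + C4*y^3 - 9*y^5/2240


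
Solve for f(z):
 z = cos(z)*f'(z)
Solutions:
 f(z) = C1 + Integral(z/cos(z), z)


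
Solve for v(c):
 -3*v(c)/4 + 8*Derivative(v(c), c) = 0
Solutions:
 v(c) = C1*exp(3*c/32)


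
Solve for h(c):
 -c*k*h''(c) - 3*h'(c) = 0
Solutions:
 h(c) = C1 + c^(((re(k) - 3)*re(k) + im(k)^2)/(re(k)^2 + im(k)^2))*(C2*sin(3*log(c)*Abs(im(k))/(re(k)^2 + im(k)^2)) + C3*cos(3*log(c)*im(k)/(re(k)^2 + im(k)^2)))


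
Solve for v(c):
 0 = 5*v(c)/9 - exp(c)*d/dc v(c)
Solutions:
 v(c) = C1*exp(-5*exp(-c)/9)


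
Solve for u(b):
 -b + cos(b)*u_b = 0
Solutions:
 u(b) = C1 + Integral(b/cos(b), b)


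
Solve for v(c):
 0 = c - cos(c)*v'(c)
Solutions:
 v(c) = C1 + Integral(c/cos(c), c)


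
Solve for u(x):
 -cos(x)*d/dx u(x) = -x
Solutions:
 u(x) = C1 + Integral(x/cos(x), x)


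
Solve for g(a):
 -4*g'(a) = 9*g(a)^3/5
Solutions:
 g(a) = -sqrt(10)*sqrt(-1/(C1 - 9*a))
 g(a) = sqrt(10)*sqrt(-1/(C1 - 9*a))


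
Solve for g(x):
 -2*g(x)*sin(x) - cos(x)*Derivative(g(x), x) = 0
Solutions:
 g(x) = C1*cos(x)^2


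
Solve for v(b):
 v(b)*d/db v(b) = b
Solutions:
 v(b) = -sqrt(C1 + b^2)
 v(b) = sqrt(C1 + b^2)


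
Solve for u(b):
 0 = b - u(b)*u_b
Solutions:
 u(b) = -sqrt(C1 + b^2)
 u(b) = sqrt(C1 + b^2)


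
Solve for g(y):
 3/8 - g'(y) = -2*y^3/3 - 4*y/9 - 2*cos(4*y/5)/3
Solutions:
 g(y) = C1 + y^4/6 + 2*y^2/9 + 3*y/8 + 5*sin(4*y/5)/6


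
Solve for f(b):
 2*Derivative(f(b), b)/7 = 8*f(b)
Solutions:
 f(b) = C1*exp(28*b)


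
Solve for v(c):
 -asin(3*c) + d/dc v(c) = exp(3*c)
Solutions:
 v(c) = C1 + c*asin(3*c) + sqrt(1 - 9*c^2)/3 + exp(3*c)/3


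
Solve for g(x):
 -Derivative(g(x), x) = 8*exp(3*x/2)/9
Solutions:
 g(x) = C1 - 16*exp(3*x/2)/27


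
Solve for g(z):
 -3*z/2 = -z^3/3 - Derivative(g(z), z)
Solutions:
 g(z) = C1 - z^4/12 + 3*z^2/4


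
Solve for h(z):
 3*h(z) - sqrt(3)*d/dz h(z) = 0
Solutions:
 h(z) = C1*exp(sqrt(3)*z)


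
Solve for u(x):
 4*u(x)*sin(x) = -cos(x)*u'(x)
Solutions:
 u(x) = C1*cos(x)^4


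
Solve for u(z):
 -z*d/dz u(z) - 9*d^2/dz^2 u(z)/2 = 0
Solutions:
 u(z) = C1 + C2*erf(z/3)


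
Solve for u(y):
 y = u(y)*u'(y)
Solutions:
 u(y) = -sqrt(C1 + y^2)
 u(y) = sqrt(C1 + y^2)


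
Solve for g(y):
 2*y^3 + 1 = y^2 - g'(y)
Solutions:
 g(y) = C1 - y^4/2 + y^3/3 - y


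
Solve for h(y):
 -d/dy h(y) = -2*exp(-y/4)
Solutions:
 h(y) = C1 - 8*exp(-y/4)


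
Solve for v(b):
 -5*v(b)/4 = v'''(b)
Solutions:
 v(b) = C3*exp(-10^(1/3)*b/2) + (C1*sin(10^(1/3)*sqrt(3)*b/4) + C2*cos(10^(1/3)*sqrt(3)*b/4))*exp(10^(1/3)*b/4)


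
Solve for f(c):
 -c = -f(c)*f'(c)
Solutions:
 f(c) = -sqrt(C1 + c^2)
 f(c) = sqrt(C1 + c^2)


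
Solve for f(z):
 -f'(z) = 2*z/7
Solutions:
 f(z) = C1 - z^2/7


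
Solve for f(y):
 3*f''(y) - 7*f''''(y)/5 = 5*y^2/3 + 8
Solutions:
 f(y) = C1 + C2*y + C3*exp(-sqrt(105)*y/7) + C4*exp(sqrt(105)*y/7) + 5*y^4/108 + 43*y^2/27


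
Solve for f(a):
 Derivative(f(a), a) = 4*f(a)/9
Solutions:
 f(a) = C1*exp(4*a/9)


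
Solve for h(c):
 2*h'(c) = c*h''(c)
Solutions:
 h(c) = C1 + C2*c^3


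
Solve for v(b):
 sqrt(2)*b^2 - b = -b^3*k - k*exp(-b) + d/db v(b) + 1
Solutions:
 v(b) = C1 + b^4*k/4 + sqrt(2)*b^3/3 - b^2/2 - b - k*exp(-b)


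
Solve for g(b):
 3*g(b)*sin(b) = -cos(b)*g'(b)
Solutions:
 g(b) = C1*cos(b)^3


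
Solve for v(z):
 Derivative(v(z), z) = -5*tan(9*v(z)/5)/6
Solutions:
 v(z) = -5*asin(C1*exp(-3*z/2))/9 + 5*pi/9
 v(z) = 5*asin(C1*exp(-3*z/2))/9


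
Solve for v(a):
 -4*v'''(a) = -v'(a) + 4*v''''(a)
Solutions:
 v(a) = C1 + C2*exp(-a*(4/(3*sqrt(33) + 19)^(1/3) + (3*sqrt(33) + 19)^(1/3) + 4)/12)*sin(sqrt(3)*a*(-(3*sqrt(33) + 19)^(1/3) + 4/(3*sqrt(33) + 19)^(1/3))/12) + C3*exp(-a*(4/(3*sqrt(33) + 19)^(1/3) + (3*sqrt(33) + 19)^(1/3) + 4)/12)*cos(sqrt(3)*a*(-(3*sqrt(33) + 19)^(1/3) + 4/(3*sqrt(33) + 19)^(1/3))/12) + C4*exp(a*(-2 + 4/(3*sqrt(33) + 19)^(1/3) + (3*sqrt(33) + 19)^(1/3))/6)


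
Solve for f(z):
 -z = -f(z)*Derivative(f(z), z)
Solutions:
 f(z) = -sqrt(C1 + z^2)
 f(z) = sqrt(C1 + z^2)


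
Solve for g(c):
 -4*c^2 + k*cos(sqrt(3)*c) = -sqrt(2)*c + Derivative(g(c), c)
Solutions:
 g(c) = C1 - 4*c^3/3 + sqrt(2)*c^2/2 + sqrt(3)*k*sin(sqrt(3)*c)/3


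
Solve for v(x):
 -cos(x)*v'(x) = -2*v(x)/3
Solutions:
 v(x) = C1*(sin(x) + 1)^(1/3)/(sin(x) - 1)^(1/3)


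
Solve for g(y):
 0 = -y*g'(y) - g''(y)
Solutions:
 g(y) = C1 + C2*erf(sqrt(2)*y/2)


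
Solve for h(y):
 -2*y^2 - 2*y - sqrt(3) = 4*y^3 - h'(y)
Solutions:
 h(y) = C1 + y^4 + 2*y^3/3 + y^2 + sqrt(3)*y


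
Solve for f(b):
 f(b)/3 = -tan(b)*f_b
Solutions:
 f(b) = C1/sin(b)^(1/3)


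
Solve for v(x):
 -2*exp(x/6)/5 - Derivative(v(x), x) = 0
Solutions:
 v(x) = C1 - 12*exp(x/6)/5


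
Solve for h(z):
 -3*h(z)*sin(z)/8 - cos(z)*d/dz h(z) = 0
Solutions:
 h(z) = C1*cos(z)^(3/8)


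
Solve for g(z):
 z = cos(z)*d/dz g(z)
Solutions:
 g(z) = C1 + Integral(z/cos(z), z)


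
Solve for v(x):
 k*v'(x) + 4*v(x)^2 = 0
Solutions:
 v(x) = k/(C1*k + 4*x)


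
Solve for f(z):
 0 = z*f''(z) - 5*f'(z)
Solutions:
 f(z) = C1 + C2*z^6


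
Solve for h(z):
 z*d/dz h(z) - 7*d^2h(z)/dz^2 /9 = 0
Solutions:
 h(z) = C1 + C2*erfi(3*sqrt(14)*z/14)


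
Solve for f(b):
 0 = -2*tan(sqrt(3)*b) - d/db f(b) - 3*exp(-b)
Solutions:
 f(b) = C1 - sqrt(3)*log(tan(sqrt(3)*b)^2 + 1)/3 + 3*exp(-b)


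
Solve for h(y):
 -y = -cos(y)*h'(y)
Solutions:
 h(y) = C1 + Integral(y/cos(y), y)


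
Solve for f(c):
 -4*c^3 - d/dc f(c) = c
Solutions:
 f(c) = C1 - c^4 - c^2/2


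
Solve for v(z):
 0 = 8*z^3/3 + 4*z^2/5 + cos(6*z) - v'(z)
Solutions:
 v(z) = C1 + 2*z^4/3 + 4*z^3/15 + sin(6*z)/6


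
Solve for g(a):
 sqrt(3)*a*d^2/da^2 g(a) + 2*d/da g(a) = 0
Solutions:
 g(a) = C1 + C2*a^(1 - 2*sqrt(3)/3)


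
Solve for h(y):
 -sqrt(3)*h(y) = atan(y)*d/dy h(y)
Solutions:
 h(y) = C1*exp(-sqrt(3)*Integral(1/atan(y), y))


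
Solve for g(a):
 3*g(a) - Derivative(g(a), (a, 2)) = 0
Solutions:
 g(a) = C1*exp(-sqrt(3)*a) + C2*exp(sqrt(3)*a)


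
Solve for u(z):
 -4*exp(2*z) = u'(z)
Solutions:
 u(z) = C1 - 2*exp(2*z)


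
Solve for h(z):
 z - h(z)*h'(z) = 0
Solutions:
 h(z) = -sqrt(C1 + z^2)
 h(z) = sqrt(C1 + z^2)


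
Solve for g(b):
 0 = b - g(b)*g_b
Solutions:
 g(b) = -sqrt(C1 + b^2)
 g(b) = sqrt(C1 + b^2)


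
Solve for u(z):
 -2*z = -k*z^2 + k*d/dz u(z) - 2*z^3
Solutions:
 u(z) = C1 + z^3/3 + z^4/(2*k) - z^2/k


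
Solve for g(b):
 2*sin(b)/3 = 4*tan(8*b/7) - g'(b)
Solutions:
 g(b) = C1 - 7*log(cos(8*b/7))/2 + 2*cos(b)/3


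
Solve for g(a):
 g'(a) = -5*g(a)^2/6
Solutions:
 g(a) = 6/(C1 + 5*a)


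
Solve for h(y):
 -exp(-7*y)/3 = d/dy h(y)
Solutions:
 h(y) = C1 + exp(-7*y)/21


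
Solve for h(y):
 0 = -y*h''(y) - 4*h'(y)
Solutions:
 h(y) = C1 + C2/y^3


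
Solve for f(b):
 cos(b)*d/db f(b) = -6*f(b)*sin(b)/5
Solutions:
 f(b) = C1*cos(b)^(6/5)


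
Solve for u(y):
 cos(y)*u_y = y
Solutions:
 u(y) = C1 + Integral(y/cos(y), y)


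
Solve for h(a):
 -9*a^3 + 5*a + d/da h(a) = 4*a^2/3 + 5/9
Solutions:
 h(a) = C1 + 9*a^4/4 + 4*a^3/9 - 5*a^2/2 + 5*a/9


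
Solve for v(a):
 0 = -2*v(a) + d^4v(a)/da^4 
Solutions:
 v(a) = C1*exp(-2^(1/4)*a) + C2*exp(2^(1/4)*a) + C3*sin(2^(1/4)*a) + C4*cos(2^(1/4)*a)


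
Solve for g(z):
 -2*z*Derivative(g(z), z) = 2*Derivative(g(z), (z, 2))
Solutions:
 g(z) = C1 + C2*erf(sqrt(2)*z/2)


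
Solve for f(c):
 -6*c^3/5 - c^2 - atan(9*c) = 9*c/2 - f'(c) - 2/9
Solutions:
 f(c) = C1 + 3*c^4/10 + c^3/3 + 9*c^2/4 + c*atan(9*c) - 2*c/9 - log(81*c^2 + 1)/18


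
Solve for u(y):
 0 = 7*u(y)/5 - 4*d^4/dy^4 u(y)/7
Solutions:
 u(y) = C1*exp(-sqrt(14)*5^(3/4)*y/10) + C2*exp(sqrt(14)*5^(3/4)*y/10) + C3*sin(sqrt(14)*5^(3/4)*y/10) + C4*cos(sqrt(14)*5^(3/4)*y/10)


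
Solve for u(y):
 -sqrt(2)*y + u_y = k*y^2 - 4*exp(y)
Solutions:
 u(y) = C1 + k*y^3/3 + sqrt(2)*y^2/2 - 4*exp(y)


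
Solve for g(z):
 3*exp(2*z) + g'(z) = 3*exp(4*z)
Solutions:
 g(z) = C1 + 3*exp(4*z)/4 - 3*exp(2*z)/2


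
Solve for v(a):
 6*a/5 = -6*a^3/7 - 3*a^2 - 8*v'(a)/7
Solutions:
 v(a) = C1 - 3*a^4/16 - 7*a^3/8 - 21*a^2/40


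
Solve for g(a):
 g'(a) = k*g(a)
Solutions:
 g(a) = C1*exp(a*k)


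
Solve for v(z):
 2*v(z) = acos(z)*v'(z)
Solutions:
 v(z) = C1*exp(2*Integral(1/acos(z), z))


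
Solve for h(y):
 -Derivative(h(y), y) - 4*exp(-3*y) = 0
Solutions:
 h(y) = C1 + 4*exp(-3*y)/3


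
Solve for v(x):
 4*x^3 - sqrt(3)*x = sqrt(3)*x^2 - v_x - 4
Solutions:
 v(x) = C1 - x^4 + sqrt(3)*x^3/3 + sqrt(3)*x^2/2 - 4*x


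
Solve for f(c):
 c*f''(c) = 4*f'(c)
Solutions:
 f(c) = C1 + C2*c^5


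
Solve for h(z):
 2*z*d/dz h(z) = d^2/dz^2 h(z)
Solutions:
 h(z) = C1 + C2*erfi(z)


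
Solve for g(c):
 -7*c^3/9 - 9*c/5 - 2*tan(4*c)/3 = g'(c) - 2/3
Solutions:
 g(c) = C1 - 7*c^4/36 - 9*c^2/10 + 2*c/3 + log(cos(4*c))/6


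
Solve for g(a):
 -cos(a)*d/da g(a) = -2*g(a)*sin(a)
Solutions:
 g(a) = C1/cos(a)^2


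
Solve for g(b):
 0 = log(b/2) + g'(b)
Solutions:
 g(b) = C1 - b*log(b) + b*log(2) + b


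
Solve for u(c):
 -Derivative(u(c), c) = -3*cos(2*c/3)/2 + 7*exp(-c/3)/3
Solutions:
 u(c) = C1 + 9*sin(2*c/3)/4 + 7*exp(-c/3)


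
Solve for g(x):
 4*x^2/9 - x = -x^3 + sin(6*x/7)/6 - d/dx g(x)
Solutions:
 g(x) = C1 - x^4/4 - 4*x^3/27 + x^2/2 - 7*cos(6*x/7)/36


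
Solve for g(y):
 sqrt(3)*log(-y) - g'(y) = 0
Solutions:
 g(y) = C1 + sqrt(3)*y*log(-y) - sqrt(3)*y


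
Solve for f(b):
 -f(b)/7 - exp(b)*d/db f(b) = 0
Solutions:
 f(b) = C1*exp(exp(-b)/7)


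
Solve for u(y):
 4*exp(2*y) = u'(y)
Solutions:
 u(y) = C1 + 2*exp(2*y)


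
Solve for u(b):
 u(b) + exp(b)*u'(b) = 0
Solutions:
 u(b) = C1*exp(exp(-b))


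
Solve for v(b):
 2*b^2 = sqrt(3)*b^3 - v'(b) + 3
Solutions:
 v(b) = C1 + sqrt(3)*b^4/4 - 2*b^3/3 + 3*b


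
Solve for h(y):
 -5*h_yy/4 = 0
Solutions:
 h(y) = C1 + C2*y


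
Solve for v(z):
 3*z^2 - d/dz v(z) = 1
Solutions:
 v(z) = C1 + z^3 - z


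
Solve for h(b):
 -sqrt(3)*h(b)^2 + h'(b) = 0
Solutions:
 h(b) = -1/(C1 + sqrt(3)*b)


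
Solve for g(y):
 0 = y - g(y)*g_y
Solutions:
 g(y) = -sqrt(C1 + y^2)
 g(y) = sqrt(C1 + y^2)


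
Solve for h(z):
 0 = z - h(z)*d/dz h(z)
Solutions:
 h(z) = -sqrt(C1 + z^2)
 h(z) = sqrt(C1 + z^2)


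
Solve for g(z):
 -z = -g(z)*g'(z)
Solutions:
 g(z) = -sqrt(C1 + z^2)
 g(z) = sqrt(C1 + z^2)


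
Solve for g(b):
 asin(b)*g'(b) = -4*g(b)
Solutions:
 g(b) = C1*exp(-4*Integral(1/asin(b), b))


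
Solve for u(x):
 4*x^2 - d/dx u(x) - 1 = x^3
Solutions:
 u(x) = C1 - x^4/4 + 4*x^3/3 - x


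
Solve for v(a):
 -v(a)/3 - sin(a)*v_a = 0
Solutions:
 v(a) = C1*(cos(a) + 1)^(1/6)/(cos(a) - 1)^(1/6)


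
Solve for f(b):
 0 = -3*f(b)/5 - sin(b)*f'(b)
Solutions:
 f(b) = C1*(cos(b) + 1)^(3/10)/(cos(b) - 1)^(3/10)


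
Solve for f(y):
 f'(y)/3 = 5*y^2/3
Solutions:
 f(y) = C1 + 5*y^3/3


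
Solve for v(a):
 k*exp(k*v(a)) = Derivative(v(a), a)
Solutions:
 v(a) = Piecewise((log(-1/(C1*k + a*k^2))/k, Ne(k, 0)), (nan, True))
 v(a) = Piecewise((C1 + a*k, Eq(k, 0)), (nan, True))


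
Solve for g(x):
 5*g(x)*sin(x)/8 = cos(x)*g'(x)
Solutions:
 g(x) = C1/cos(x)^(5/8)


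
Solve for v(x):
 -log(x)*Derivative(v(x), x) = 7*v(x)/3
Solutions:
 v(x) = C1*exp(-7*li(x)/3)


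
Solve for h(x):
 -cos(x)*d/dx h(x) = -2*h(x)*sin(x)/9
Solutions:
 h(x) = C1/cos(x)^(2/9)


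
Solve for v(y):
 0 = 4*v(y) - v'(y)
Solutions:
 v(y) = C1*exp(4*y)


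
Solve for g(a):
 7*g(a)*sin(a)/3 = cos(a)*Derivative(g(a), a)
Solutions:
 g(a) = C1/cos(a)^(7/3)


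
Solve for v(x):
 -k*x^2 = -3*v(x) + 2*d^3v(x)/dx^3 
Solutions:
 v(x) = C3*exp(2^(2/3)*3^(1/3)*x/2) + k*x^2/3 + (C1*sin(2^(2/3)*3^(5/6)*x/4) + C2*cos(2^(2/3)*3^(5/6)*x/4))*exp(-2^(2/3)*3^(1/3)*x/4)


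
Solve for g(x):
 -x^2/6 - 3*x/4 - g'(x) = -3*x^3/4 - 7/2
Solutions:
 g(x) = C1 + 3*x^4/16 - x^3/18 - 3*x^2/8 + 7*x/2


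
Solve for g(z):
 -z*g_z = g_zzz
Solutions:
 g(z) = C1 + Integral(C2*airyai(-z) + C3*airybi(-z), z)


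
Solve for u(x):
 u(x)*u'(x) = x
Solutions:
 u(x) = -sqrt(C1 + x^2)
 u(x) = sqrt(C1 + x^2)


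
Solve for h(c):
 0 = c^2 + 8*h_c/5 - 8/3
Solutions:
 h(c) = C1 - 5*c^3/24 + 5*c/3


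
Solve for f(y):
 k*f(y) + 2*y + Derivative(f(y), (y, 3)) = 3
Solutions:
 f(y) = C1*exp(y*(-k)^(1/3)) + C2*exp(y*(-k)^(1/3)*(-1 + sqrt(3)*I)/2) + C3*exp(-y*(-k)^(1/3)*(1 + sqrt(3)*I)/2) - 2*y/k + 3/k


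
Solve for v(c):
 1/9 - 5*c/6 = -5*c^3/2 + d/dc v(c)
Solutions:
 v(c) = C1 + 5*c^4/8 - 5*c^2/12 + c/9


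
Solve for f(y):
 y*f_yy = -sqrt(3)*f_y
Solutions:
 f(y) = C1 + C2*y^(1 - sqrt(3))


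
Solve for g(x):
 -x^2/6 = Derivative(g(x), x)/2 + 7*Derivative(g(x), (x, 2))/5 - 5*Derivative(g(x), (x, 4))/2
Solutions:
 g(x) = C1 + C2*exp(-x*(28*18^(1/3)/(sqrt(17697) + 225)^(1/3) + 12^(1/3)*(sqrt(17697) + 225)^(1/3))/60)*sin(2^(1/3)*3^(1/6)*x*(-2^(1/3)*3^(2/3)*(sqrt(17697) + 225)^(1/3) + 84/(sqrt(17697) + 225)^(1/3))/60) + C3*exp(-x*(28*18^(1/3)/(sqrt(17697) + 225)^(1/3) + 12^(1/3)*(sqrt(17697) + 225)^(1/3))/60)*cos(2^(1/3)*3^(1/6)*x*(-2^(1/3)*3^(2/3)*(sqrt(17697) + 225)^(1/3) + 84/(sqrt(17697) + 225)^(1/3))/60) + C4*exp(x*(28*18^(1/3)/(sqrt(17697) + 225)^(1/3) + 12^(1/3)*(sqrt(17697) + 225)^(1/3))/30) - x^3/9 + 14*x^2/15 - 392*x/75


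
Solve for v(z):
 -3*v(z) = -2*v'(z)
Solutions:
 v(z) = C1*exp(3*z/2)


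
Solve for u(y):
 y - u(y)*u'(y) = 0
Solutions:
 u(y) = -sqrt(C1 + y^2)
 u(y) = sqrt(C1 + y^2)


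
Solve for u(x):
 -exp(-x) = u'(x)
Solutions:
 u(x) = C1 + exp(-x)


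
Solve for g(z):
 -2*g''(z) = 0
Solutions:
 g(z) = C1 + C2*z


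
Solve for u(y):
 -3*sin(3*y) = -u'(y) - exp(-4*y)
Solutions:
 u(y) = C1 - cos(3*y) + exp(-4*y)/4


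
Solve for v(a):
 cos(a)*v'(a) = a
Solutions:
 v(a) = C1 + Integral(a/cos(a), a)


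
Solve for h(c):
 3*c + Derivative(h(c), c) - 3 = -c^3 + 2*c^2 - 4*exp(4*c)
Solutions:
 h(c) = C1 - c^4/4 + 2*c^3/3 - 3*c^2/2 + 3*c - exp(4*c)


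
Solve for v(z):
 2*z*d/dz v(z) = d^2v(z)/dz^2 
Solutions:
 v(z) = C1 + C2*erfi(z)


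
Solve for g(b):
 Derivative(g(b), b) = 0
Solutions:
 g(b) = C1


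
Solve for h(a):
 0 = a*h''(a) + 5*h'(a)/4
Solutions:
 h(a) = C1 + C2/a^(1/4)


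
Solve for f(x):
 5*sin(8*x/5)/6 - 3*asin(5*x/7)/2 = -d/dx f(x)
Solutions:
 f(x) = C1 + 3*x*asin(5*x/7)/2 + 3*sqrt(49 - 25*x^2)/10 + 25*cos(8*x/5)/48


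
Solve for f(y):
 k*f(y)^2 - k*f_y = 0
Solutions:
 f(y) = -1/(C1 + y)


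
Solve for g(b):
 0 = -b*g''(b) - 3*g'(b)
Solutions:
 g(b) = C1 + C2/b^2


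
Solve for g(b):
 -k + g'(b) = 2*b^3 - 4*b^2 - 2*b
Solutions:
 g(b) = C1 + b^4/2 - 4*b^3/3 - b^2 + b*k


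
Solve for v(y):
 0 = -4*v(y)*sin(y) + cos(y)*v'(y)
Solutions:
 v(y) = C1/cos(y)^4


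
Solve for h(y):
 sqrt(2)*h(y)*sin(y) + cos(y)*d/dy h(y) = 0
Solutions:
 h(y) = C1*cos(y)^(sqrt(2))


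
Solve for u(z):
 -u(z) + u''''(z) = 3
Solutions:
 u(z) = C1*exp(-z) + C2*exp(z) + C3*sin(z) + C4*cos(z) - 3


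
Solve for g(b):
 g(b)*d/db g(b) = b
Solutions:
 g(b) = -sqrt(C1 + b^2)
 g(b) = sqrt(C1 + b^2)


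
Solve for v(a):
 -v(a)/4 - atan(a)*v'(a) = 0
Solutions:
 v(a) = C1*exp(-Integral(1/atan(a), a)/4)


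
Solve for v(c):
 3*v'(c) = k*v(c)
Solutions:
 v(c) = C1*exp(c*k/3)


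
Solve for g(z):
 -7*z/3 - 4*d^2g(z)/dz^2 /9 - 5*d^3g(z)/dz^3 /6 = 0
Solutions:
 g(z) = C1 + C2*z + C3*exp(-8*z/15) - 7*z^3/8 + 315*z^2/64


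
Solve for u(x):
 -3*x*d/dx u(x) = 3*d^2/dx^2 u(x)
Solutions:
 u(x) = C1 + C2*erf(sqrt(2)*x/2)


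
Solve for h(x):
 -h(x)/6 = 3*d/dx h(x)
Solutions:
 h(x) = C1*exp(-x/18)


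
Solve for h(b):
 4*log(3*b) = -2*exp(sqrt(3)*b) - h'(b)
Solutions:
 h(b) = C1 - 4*b*log(b) + 4*b*(1 - log(3)) - 2*sqrt(3)*exp(sqrt(3)*b)/3


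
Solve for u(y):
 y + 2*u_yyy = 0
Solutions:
 u(y) = C1 + C2*y + C3*y^2 - y^4/48


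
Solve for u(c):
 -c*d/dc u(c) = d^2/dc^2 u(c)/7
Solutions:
 u(c) = C1 + C2*erf(sqrt(14)*c/2)


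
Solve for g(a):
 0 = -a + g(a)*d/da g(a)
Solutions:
 g(a) = -sqrt(C1 + a^2)
 g(a) = sqrt(C1 + a^2)


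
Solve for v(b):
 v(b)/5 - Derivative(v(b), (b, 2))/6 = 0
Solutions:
 v(b) = C1*exp(-sqrt(30)*b/5) + C2*exp(sqrt(30)*b/5)


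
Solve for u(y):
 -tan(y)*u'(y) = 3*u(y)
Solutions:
 u(y) = C1/sin(y)^3


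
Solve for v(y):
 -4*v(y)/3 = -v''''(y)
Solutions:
 v(y) = C1*exp(-sqrt(2)*3^(3/4)*y/3) + C2*exp(sqrt(2)*3^(3/4)*y/3) + C3*sin(sqrt(2)*3^(3/4)*y/3) + C4*cos(sqrt(2)*3^(3/4)*y/3)


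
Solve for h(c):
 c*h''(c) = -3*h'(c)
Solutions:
 h(c) = C1 + C2/c^2


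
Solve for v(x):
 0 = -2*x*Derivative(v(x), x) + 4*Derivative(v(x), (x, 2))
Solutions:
 v(x) = C1 + C2*erfi(x/2)


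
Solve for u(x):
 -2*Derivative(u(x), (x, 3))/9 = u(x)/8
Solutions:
 u(x) = C3*exp(-6^(2/3)*x/4) + (C1*sin(3*2^(2/3)*3^(1/6)*x/8) + C2*cos(3*2^(2/3)*3^(1/6)*x/8))*exp(6^(2/3)*x/8)


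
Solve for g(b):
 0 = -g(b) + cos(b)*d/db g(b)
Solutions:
 g(b) = C1*sqrt(sin(b) + 1)/sqrt(sin(b) - 1)


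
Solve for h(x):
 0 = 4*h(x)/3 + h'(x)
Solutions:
 h(x) = C1*exp(-4*x/3)


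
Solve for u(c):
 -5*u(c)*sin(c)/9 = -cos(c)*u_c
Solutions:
 u(c) = C1/cos(c)^(5/9)


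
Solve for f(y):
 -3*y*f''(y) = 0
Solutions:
 f(y) = C1 + C2*y


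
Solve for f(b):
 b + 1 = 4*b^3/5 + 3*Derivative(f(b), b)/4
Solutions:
 f(b) = C1 - 4*b^4/15 + 2*b^2/3 + 4*b/3


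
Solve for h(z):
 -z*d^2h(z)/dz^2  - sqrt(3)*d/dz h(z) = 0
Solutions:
 h(z) = C1 + C2*z^(1 - sqrt(3))


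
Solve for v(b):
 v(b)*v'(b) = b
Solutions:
 v(b) = -sqrt(C1 + b^2)
 v(b) = sqrt(C1 + b^2)


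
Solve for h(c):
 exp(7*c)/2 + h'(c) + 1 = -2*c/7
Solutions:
 h(c) = C1 - c^2/7 - c - exp(7*c)/14


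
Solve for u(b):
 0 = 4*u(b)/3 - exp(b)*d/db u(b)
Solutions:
 u(b) = C1*exp(-4*exp(-b)/3)


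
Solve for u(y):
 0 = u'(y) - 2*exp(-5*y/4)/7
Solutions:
 u(y) = C1 - 8*exp(-5*y/4)/35


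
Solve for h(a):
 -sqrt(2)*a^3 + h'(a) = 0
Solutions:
 h(a) = C1 + sqrt(2)*a^4/4


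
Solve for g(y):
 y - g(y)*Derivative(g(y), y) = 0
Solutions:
 g(y) = -sqrt(C1 + y^2)
 g(y) = sqrt(C1 + y^2)


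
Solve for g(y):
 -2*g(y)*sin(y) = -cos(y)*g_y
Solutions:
 g(y) = C1/cos(y)^2


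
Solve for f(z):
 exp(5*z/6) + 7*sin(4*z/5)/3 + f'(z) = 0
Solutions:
 f(z) = C1 - 6*exp(5*z/6)/5 + 35*cos(4*z/5)/12


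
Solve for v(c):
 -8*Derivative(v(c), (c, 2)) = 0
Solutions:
 v(c) = C1 + C2*c


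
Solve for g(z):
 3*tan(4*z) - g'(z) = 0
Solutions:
 g(z) = C1 - 3*log(cos(4*z))/4


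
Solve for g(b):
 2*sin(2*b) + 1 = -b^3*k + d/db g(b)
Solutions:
 g(b) = C1 + b^4*k/4 + b - cos(2*b)


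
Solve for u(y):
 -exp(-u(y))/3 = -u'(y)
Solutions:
 u(y) = log(C1 + y/3)


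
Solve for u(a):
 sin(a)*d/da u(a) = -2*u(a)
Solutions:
 u(a) = C1*(cos(a) + 1)/(cos(a) - 1)


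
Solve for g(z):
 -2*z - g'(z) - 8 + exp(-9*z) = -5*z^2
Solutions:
 g(z) = C1 + 5*z^3/3 - z^2 - 8*z - exp(-9*z)/9


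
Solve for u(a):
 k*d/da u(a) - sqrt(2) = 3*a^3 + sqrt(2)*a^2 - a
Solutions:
 u(a) = C1 + 3*a^4/(4*k) + sqrt(2)*a^3/(3*k) - a^2/(2*k) + sqrt(2)*a/k


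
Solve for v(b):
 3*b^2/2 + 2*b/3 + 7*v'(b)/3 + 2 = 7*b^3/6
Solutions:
 v(b) = C1 + b^4/8 - 3*b^3/14 - b^2/7 - 6*b/7


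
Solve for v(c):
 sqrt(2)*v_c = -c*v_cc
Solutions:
 v(c) = C1 + C2*c^(1 - sqrt(2))


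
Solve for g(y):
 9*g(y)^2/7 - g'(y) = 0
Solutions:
 g(y) = -7/(C1 + 9*y)


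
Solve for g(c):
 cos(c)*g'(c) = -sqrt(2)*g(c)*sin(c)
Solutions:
 g(c) = C1*cos(c)^(sqrt(2))
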